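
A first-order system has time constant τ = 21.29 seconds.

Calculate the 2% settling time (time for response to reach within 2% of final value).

For first-order system, 2% settling time ≈ 4τ = 4 × 21.29 = 85.16 s.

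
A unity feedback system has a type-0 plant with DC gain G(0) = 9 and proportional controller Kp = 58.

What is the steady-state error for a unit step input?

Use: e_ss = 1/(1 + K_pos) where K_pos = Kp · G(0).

K_pos = Kp · G(0) = 58 × 9 = 522. e_ss = 1/(1 + 522) = 0.0019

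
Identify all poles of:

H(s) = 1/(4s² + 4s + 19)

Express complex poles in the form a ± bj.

Discriminant = 4² - 4×4×19 = 16 - 304 = -288 < 0, so the poles are a complex conjugate pair s = (-4 ± j√288)/(2×4). Real part = -4/(2×4) = -4/8 = -0.5; imaginary part = ±√288/(2×4) ≈ 2.1213. Poles: s = -0.5 ± 2.1213j.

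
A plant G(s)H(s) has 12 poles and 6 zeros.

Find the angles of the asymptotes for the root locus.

n - m = 12 - 6 = 6. Angles: θk = (2k + 1)·180°/6 = 30°, 90°, 150°, 210°, 270°, 330°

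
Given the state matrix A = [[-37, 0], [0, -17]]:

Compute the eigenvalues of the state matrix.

For diagonal matrix, eigenvalues are diagonal entries: λ₁ = -37, λ₂ = -17.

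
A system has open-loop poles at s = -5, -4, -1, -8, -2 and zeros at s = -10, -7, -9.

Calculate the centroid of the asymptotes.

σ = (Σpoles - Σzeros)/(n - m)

σ = (Σpoles - Σzeros)/(n - m) = (-20 - (-26))/(5 - 3) = 6/2 = 3.0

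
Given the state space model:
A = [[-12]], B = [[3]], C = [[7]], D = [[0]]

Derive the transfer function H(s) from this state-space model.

(sI - A)⁻¹ = 1/(s + 12). H(s) = 7 × 3/(s + 12) + 0 = 21/(s + 12).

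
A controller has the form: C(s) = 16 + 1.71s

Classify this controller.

This is a Proportional-Derivative (PD) controller.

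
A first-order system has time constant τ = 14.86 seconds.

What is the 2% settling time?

For first-order system, 2% settling time ≈ 4τ = 4 × 14.86 = 59.44 s.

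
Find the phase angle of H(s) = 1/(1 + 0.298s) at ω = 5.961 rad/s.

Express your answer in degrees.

Phase = -arctan(ωτ) = -arctan(5.961 × 0.298) = -60.6°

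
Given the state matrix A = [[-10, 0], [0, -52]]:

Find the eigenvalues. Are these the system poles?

For diagonal matrix, eigenvalues are diagonal entries: λ₁ = -10, λ₂ = -52. Eigenvalues of A = system poles.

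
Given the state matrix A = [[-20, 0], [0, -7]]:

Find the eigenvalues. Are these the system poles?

For diagonal matrix, eigenvalues are diagonal entries: λ₁ = -20, λ₂ = -7. Eigenvalues of A = system poles.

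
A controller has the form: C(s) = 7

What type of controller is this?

This is a Proportional (P) controller.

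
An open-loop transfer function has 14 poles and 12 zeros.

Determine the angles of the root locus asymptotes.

n - m = 14 - 12 = 2. Angles: θk = (2k + 1)·180°/2 = 90°, 270°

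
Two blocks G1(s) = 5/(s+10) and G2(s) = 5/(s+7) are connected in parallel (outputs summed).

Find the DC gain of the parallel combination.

Parallel: G_eq = G1 + G2. DC gain = G1(0) + G2(0) = 5/10 + 5/7 = 0.5 + 0.7143 = 1.2143.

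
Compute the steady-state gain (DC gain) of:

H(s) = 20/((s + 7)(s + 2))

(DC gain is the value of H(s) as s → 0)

DC gain = H(0) = 20/(7 × 2) = 20/14 = 1.4286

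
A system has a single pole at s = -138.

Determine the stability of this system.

Pole at s = -138 is in the left half-plane. Stable.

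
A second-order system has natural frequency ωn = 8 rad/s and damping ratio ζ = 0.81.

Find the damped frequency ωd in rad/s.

ωd = ωn√(1 - ζ²) = 8√(1 - 0.81²) = 4.69 rad/s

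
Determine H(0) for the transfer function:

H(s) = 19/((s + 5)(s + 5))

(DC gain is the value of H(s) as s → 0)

DC gain = H(0) = 19/(5 × 5) = 19/25 = 0.76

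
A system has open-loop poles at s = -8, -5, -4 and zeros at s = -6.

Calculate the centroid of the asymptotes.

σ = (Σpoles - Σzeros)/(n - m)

σ = (Σpoles - Σzeros)/(n - m) = (-17 - (-6))/(3 - 1) = -11/2 = -5.5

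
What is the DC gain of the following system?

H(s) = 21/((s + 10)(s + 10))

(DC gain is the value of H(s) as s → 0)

DC gain = H(0) = 21/(10 × 10) = 21/100 = 0.21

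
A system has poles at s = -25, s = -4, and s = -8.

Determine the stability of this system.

All poles are in the left half-plane. System is stable.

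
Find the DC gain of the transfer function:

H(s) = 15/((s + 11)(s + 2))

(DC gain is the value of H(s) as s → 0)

DC gain = H(0) = 15/(11 × 2) = 15/22 = 0.6818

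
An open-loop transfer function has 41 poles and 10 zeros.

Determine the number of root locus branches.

Root locus has n branches where n = number of poles = 41.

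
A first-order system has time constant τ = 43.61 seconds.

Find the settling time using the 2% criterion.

For first-order system, 2% settling time ≈ 4τ = 4 × 43.61 = 174.44 s.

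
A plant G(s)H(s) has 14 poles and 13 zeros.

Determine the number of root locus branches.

Root locus has n branches where n = number of poles = 14.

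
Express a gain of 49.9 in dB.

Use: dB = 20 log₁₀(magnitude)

dB = 20 log₁₀(49.9) = 34.0 dB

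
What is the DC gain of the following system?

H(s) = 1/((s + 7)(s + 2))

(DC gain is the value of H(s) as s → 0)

DC gain = H(0) = 1/(7 × 2) = 1/14 = 0.0714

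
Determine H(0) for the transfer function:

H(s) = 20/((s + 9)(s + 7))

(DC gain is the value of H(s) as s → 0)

DC gain = H(0) = 20/(9 × 7) = 20/63 = 0.3175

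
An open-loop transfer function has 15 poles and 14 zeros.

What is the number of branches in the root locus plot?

Root locus has n branches where n = number of poles = 15.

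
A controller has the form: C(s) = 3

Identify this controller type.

This is a Proportional (P) controller.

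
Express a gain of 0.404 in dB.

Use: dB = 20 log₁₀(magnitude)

dB = 20 log₁₀(0.404) = -7.9 dB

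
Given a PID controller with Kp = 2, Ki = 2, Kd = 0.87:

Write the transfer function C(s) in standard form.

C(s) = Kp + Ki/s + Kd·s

Substituting values: C(s) = 2 + 2/s + 0.87s = (0.87s² + 2s + 2)/s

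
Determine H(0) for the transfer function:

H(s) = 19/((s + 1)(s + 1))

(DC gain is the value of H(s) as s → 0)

DC gain = H(0) = 19/(1 × 1) = 19/1 = 19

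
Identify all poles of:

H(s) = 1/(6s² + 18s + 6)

Discriminant = 18² - 4×6×6 = 324 - 144 = 180 > 0, so two distinct real poles. Using quadratic formula: s = (-18 ± √180)/(2×6) = (-18 ± √180)/12, with √180 ≈ 13.4164. s₁ ≈ -0.3820, s₂ ≈ -2.6180. Poles: s₁ = -0.3820, s₂ = -2.6180.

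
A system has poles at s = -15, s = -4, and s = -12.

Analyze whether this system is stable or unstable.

All poles are in the left half-plane. System is stable.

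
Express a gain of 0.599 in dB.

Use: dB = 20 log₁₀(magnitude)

dB = 20 log₁₀(0.599) = -4.5 dB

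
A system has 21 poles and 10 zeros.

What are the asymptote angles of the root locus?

n - m = 21 - 10 = 11. Angles: θk = (2k + 1)·180°/11 = 16.36°, 49.09°, 81.82°, 114.55°, 147.27°, 180°, 212.73°, 245.45°, 278.18°, 310.91°, 343.64°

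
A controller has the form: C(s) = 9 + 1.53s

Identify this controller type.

This is a Proportional-Derivative (PD) controller.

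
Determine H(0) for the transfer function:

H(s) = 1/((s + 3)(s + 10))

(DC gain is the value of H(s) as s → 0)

DC gain = H(0) = 1/(3 × 10) = 1/30 = 0.0333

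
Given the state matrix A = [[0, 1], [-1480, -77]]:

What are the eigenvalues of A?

det(A - λI) = λ² - (-77)λ + 1480 = (λ - (-37))(λ - (-40)). Eigenvalues: -37, -40.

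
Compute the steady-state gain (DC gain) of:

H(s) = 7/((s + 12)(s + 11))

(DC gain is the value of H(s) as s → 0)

DC gain = H(0) = 7/(12 × 11) = 7/132 = 0.0530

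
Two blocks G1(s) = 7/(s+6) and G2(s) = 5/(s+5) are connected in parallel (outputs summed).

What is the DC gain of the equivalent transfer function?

Parallel: G_eq = G1 + G2. DC gain = G1(0) + G2(0) = 7/6 + 5/5 = 1.1667 + 1 = 2.1667.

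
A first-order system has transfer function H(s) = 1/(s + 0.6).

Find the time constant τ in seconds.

For H(s) = 1/(s + 1/τ), the pole is at -1/τ = -0.6, so τ = 1/0.6 = 1.6667 s.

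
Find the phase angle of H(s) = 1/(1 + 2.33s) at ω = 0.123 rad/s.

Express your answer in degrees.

Phase = -arctan(ωτ) = -arctan(0.123 × 2.33) = -16.0°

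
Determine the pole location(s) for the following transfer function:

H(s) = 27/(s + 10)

Pole is where denominator = 0: s + 10 = 0, so s = -10.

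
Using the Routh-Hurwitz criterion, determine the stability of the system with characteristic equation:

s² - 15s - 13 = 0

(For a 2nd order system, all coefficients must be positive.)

Coefficients: 1, -15, -13. b=-15, c=-13 not positive, so system is unstable.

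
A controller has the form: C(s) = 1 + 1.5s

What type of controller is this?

This is a Proportional-Derivative (PD) controller.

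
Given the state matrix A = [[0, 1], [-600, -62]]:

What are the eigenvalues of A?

det(A - λI) = λ² - (-62)λ + 600 = (λ - (-50))(λ - (-12)). Eigenvalues: -50, -12.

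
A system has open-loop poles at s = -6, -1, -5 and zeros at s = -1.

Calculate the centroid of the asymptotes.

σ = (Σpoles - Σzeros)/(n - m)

σ = (Σpoles - Σzeros)/(n - m) = (-12 - (-1))/(3 - 1) = -11/2 = -5.5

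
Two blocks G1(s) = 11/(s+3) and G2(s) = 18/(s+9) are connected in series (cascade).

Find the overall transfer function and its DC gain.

Series: multiply transfer functions. G_eq = 11/(s+3) × 18/(s+9) = 198/((s+3)(s+9)). DC gain = 198/(3×9) = 7.3333.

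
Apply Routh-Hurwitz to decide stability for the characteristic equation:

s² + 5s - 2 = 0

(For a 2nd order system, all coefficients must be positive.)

Coefficients: 1, 5, -2. c=-2 not positive, so system is unstable.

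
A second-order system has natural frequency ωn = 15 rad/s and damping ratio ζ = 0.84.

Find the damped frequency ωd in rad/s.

ωd = ωn√(1 - ζ²) = 15√(1 - 0.84²) = 8.14 rad/s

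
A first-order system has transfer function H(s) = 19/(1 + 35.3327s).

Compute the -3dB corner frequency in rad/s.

Corner frequency = 1/τ = 1/35.3327 = 0.028 rad/s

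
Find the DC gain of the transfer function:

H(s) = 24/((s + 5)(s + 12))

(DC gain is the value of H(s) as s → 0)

DC gain = H(0) = 24/(5 × 12) = 24/60 = 0.4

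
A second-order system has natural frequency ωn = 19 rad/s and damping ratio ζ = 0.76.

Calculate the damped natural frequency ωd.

ωd = ωn√(1 - ζ²) = 19√(1 - 0.76²) = 12.35 rad/s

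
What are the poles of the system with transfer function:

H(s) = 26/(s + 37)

Pole is where denominator = 0: s + 37 = 0, so s = -37.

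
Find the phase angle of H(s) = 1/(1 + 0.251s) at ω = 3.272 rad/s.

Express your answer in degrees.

Phase = -arctan(ωτ) = -arctan(3.272 × 0.251) = -39.4°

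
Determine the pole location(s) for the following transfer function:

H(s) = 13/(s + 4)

Pole is where denominator = 0: s + 4 = 0, so s = -4.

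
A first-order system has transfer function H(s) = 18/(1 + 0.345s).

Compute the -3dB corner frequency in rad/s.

Corner frequency = 1/τ = 1/0.345 = 2.899 rad/s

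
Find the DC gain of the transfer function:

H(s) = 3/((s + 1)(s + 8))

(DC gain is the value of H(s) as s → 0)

DC gain = H(0) = 3/(1 × 8) = 3/8 = 0.375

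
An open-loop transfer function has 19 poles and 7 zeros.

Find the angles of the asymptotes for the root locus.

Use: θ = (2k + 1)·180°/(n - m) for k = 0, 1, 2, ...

n - m = 19 - 7 = 12. Angles: θk = (2k + 1)·180°/12 = 15°, 45°, 75°, 105°, 135°, 165°, 195°, 225°, 255°, 285°, 315°, 345°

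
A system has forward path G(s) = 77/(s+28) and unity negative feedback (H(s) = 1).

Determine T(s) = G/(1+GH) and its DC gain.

T(s) = G/(1+GH) = [77/(s+28)] / [1 + 77/(s+28)] = 77/(s+28+77) = 77/(s+105). DC gain = 77/105 = 0.7333.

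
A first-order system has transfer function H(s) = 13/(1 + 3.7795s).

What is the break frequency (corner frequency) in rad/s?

Corner frequency = 1/τ = 1/3.7795 = 0.265 rad/s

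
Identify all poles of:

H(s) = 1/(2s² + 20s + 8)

Discriminant = 20² - 4×2×8 = 400 - 64 = 336 > 0, so two distinct real poles. Using quadratic formula: s = (-20 ± √336)/(2×2) = (-20 ± √336)/4, with √336 ≈ 18.3303. s₁ ≈ -0.4174, s₂ ≈ -9.5826. Poles: s₁ = -0.4174, s₂ = -9.5826.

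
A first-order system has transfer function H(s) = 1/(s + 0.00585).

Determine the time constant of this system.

For H(s) = 1/(s + 1/τ), the pole is at -1/τ = -0.00585, so τ = 1/0.00585 = 170.9 s.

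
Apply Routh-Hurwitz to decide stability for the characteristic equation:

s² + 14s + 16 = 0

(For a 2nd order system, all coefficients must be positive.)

Coefficients: 1, 14, 16. All positive, so system is stable.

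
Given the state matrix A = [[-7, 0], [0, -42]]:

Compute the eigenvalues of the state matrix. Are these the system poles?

For diagonal matrix, eigenvalues are diagonal entries: λ₁ = -7, λ₂ = -42. Eigenvalues of A = system poles.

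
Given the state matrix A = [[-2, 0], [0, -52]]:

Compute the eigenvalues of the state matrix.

For diagonal matrix, eigenvalues are diagonal entries: λ₁ = -2, λ₂ = -52.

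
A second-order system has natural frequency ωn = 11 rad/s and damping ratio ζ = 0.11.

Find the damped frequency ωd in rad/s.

ωd = ωn√(1 - ζ²) = 11√(1 - 0.11²) = 10.93 rad/s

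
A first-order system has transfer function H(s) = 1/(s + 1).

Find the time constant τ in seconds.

For H(s) = 1/(s + 1/τ), the pole is at -1/τ = -1, so τ = 1/1 = 1 s.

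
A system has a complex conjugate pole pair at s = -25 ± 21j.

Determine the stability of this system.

Real part of poles is -25 (< 0, left half-plane). Stable.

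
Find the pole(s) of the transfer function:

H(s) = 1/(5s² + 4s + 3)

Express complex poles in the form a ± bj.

Discriminant = 4² - 4×5×3 = 16 - 60 = -44 < 0, so the poles are a complex conjugate pair s = (-4 ± j√44)/(2×5). Real part = -4/(2×5) = -4/10 = -0.4; imaginary part = ±√44/(2×5) ≈ 0.6633. Poles: s = -0.4 ± 0.6633j.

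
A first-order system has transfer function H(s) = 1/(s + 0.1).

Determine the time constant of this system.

For H(s) = 1/(s + 1/τ), the pole is at -1/τ = -0.1, so τ = 1/0.1 = 10 s.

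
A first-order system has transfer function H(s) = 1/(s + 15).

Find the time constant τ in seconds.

For H(s) = 1/(s + 1/τ), the pole is at -1/τ = -15, so τ = 1/15 = 0.0667 s.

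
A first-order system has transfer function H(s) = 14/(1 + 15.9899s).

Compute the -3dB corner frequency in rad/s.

Corner frequency = 1/τ = 1/15.9899 = 0.063 rad/s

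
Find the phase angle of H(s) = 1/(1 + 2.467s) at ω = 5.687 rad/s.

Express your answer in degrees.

Phase = -arctan(ωτ) = -arctan(5.687 × 2.467) = -85.9°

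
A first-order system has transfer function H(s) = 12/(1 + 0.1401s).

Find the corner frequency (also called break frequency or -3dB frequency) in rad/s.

Corner frequency = 1/τ = 1/0.1401 = 7.138 rad/s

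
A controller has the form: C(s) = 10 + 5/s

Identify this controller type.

This is a Proportional-Integral (PI) controller.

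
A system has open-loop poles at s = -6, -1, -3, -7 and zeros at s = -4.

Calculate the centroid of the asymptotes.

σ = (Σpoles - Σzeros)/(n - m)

σ = (Σpoles - Σzeros)/(n - m) = (-17 - (-4))/(4 - 1) = -13/3 = -4.33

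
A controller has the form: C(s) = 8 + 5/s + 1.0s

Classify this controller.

This is a Proportional-Integral-Derivative (PID) controller.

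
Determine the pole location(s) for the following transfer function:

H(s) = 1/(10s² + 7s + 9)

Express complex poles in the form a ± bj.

Discriminant = 7² - 4×10×9 = 49 - 360 = -311 < 0, so the poles are a complex conjugate pair s = (-7 ± j√311)/(2×10). Real part = -7/(2×10) = -7/20 = -0.35; imaginary part = ±√311/(2×10) ≈ 0.8818. Poles: s = -0.35 ± 0.8818j.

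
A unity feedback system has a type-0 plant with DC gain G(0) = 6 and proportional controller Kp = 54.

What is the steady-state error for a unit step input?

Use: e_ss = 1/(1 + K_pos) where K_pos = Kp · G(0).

K_pos = Kp · G(0) = 54 × 6 = 324. e_ss = 1/(1 + 324) = 0.0031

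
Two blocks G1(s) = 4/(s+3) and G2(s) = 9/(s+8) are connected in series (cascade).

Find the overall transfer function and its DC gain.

Series: multiply transfer functions. G_eq = 4/(s+3) × 9/(s+8) = 36/((s+3)(s+8)). DC gain = 36/(3×8) = 1.5.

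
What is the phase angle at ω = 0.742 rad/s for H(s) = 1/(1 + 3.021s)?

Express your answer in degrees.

Phase = -arctan(ωτ) = -arctan(0.742 × 3.021) = -66.0°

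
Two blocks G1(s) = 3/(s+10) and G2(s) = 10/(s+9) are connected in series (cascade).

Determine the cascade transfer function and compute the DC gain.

Series: multiply transfer functions. G_eq = 3/(s+10) × 10/(s+9) = 30/((s+10)(s+9)). DC gain = 30/(10×9) = 0.3333.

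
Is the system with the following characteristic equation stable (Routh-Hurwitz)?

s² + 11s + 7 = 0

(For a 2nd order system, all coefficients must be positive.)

Coefficients: 1, 11, 7. All positive, so system is stable.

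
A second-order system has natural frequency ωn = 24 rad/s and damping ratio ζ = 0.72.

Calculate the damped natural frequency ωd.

ωd = ωn√(1 - ζ²) = 24√(1 - 0.72²) = 16.66 rad/s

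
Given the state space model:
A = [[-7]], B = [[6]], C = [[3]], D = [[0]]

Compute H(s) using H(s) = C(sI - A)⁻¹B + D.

(sI - A)⁻¹ = 1/(s + 7). H(s) = 3 × 6/(s + 7) + 0 = 18/(s + 7).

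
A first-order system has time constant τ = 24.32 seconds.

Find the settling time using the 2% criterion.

For first-order system, 2% settling time ≈ 4τ = 4 × 24.32 = 97.28 s.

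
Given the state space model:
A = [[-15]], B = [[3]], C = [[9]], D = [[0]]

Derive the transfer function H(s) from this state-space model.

(sI - A)⁻¹ = 1/(s + 15). H(s) = 9 × 3/(s + 15) + 0 = 27/(s + 15).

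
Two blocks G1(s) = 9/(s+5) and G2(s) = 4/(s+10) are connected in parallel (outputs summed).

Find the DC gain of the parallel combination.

Parallel: G_eq = G1 + G2. DC gain = G1(0) + G2(0) = 9/5 + 4/10 = 1.8 + 0.4 = 2.2.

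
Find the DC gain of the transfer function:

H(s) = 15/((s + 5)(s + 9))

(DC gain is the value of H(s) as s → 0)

DC gain = H(0) = 15/(5 × 9) = 15/45 = 0.3333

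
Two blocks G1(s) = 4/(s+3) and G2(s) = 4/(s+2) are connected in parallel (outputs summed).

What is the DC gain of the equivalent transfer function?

Parallel: G_eq = G1 + G2. DC gain = G1(0) + G2(0) = 4/3 + 4/2 = 1.3333 + 2 = 3.3333.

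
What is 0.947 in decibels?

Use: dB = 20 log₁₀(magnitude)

dB = 20 log₁₀(0.947) = -0.5 dB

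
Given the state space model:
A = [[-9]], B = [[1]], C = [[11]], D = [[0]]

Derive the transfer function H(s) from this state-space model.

(sI - A)⁻¹ = 1/(s + 9). H(s) = 11 × 1/(s + 9) + 0 = 11/(s + 9).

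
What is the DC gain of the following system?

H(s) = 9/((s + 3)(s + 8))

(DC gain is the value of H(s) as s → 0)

DC gain = H(0) = 9/(3 × 8) = 9/24 = 0.375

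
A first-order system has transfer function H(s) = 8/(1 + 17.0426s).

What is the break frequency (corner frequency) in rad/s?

Corner frequency = 1/τ = 1/17.0426 = 0.059 rad/s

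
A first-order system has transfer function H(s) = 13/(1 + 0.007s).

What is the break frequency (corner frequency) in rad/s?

Corner frequency = 1/τ = 1/0.007 = 142.857 rad/s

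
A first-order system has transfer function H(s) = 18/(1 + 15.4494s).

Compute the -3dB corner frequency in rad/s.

Corner frequency = 1/τ = 1/15.4494 = 0.065 rad/s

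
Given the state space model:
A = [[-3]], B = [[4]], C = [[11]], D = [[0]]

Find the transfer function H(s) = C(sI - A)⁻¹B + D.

(sI - A)⁻¹ = 1/(s + 3). H(s) = 11 × 4/(s + 3) + 0 = 44/(s + 3).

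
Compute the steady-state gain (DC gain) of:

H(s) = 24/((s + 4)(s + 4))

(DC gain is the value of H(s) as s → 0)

DC gain = H(0) = 24/(4 × 4) = 24/16 = 1.5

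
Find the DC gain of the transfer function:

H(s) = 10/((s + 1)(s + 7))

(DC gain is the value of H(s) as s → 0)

DC gain = H(0) = 10/(1 × 7) = 10/7 = 1.4286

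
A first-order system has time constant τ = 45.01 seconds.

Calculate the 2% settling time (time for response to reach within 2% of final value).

For first-order system, 2% settling time ≈ 4τ = 4 × 45.01 = 180.04 s.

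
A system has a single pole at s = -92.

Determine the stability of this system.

Pole at s = -92 is in the left half-plane. Stable.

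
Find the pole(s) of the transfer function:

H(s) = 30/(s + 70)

Pole is where denominator = 0: s + 70 = 0, so s = -70.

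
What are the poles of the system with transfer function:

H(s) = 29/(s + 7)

Pole is where denominator = 0: s + 7 = 0, so s = -7.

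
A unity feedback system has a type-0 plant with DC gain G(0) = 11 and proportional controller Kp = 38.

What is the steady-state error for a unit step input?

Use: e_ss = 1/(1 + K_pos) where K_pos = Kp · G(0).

K_pos = Kp · G(0) = 38 × 11 = 418. e_ss = 1/(1 + 418) = 0.0024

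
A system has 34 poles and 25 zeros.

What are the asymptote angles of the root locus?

n - m = 34 - 25 = 9. Angles: θk = (2k + 1)·180°/9 = 20°, 60°, 100°, 140°, 180°, 220°, 260°, 300°, 340°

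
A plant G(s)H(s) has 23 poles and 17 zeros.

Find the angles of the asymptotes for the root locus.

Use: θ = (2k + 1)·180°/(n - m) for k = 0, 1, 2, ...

n - m = 23 - 17 = 6. Angles: θk = (2k + 1)·180°/6 = 30°, 90°, 150°, 210°, 270°, 330°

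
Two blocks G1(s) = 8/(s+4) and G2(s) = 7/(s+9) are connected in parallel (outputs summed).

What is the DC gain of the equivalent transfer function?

Parallel: G_eq = G1 + G2. DC gain = G1(0) + G2(0) = 8/4 + 7/9 = 2 + 0.7778 = 2.7778.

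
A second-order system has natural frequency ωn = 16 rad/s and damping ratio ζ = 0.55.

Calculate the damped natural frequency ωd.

ωd = ωn√(1 - ζ²) = 16√(1 - 0.55²) = 13.36 rad/s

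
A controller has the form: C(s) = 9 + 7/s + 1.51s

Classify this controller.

This is a Proportional-Integral-Derivative (PID) controller.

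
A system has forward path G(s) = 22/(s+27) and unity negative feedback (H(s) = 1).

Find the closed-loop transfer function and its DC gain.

T(s) = G/(1+GH) = [22/(s+27)] / [1 + 22/(s+27)] = 22/(s+27+22) = 22/(s+49). DC gain = 22/49 = 0.4490.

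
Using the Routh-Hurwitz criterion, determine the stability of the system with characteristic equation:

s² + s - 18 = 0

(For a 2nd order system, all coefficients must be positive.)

Coefficients: 1, 1, -18. c=-18 not positive, so system is unstable.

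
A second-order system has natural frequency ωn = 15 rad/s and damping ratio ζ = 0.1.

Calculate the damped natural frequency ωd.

ωd = ωn√(1 - ζ²) = 15√(1 - 0.1²) = 14.92 rad/s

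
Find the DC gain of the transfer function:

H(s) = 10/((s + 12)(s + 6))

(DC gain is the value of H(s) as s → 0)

DC gain = H(0) = 10/(12 × 6) = 10/72 = 0.1389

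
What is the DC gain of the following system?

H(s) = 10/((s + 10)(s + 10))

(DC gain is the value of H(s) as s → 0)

DC gain = H(0) = 10/(10 × 10) = 10/100 = 0.1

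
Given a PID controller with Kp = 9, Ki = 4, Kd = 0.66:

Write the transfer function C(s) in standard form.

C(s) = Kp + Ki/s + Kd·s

Substituting values: C(s) = 9 + 4/s + 0.66s = (0.66s² + 9s + 4)/s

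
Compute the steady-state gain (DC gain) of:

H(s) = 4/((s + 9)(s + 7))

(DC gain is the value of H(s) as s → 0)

DC gain = H(0) = 4/(9 × 7) = 4/63 = 0.0635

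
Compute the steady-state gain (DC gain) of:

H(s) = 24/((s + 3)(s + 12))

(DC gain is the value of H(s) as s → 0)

DC gain = H(0) = 24/(3 × 12) = 24/36 = 0.6667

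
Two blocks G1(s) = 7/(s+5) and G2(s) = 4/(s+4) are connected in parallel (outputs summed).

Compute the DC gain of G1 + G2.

Parallel: G_eq = G1 + G2. DC gain = G1(0) + G2(0) = 7/5 + 4/4 = 1.4 + 1 = 2.4.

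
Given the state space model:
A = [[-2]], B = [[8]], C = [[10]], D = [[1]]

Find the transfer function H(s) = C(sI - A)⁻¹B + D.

(sI - A)⁻¹ = 1/(s + 2). H(s) = 10×8/(s + 2) + 1 = (s + 82)/(s + 2).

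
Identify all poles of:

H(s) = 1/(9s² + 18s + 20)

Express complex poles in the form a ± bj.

Discriminant = 18² - 4×9×20 = 324 - 720 = -396 < 0, so the poles are a complex conjugate pair s = (-18 ± j√396)/(2×9). Real part = -18/(2×9) = -18/18 = -1; imaginary part = ±√396/(2×9) ≈ 1.1055. Poles: s = -1 ± 1.1055j.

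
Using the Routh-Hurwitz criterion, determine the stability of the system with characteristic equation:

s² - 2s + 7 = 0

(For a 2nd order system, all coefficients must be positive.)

Coefficients: 1, -2, 7. b=-2 not positive, so system is unstable.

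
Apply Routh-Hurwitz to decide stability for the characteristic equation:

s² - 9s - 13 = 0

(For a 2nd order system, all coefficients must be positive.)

Coefficients: 1, -9, -13. b=-9, c=-13 not positive, so system is unstable.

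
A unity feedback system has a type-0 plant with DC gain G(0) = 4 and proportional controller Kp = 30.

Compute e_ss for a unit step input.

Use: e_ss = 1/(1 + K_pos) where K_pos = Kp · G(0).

K_pos = Kp · G(0) = 30 × 4 = 120. e_ss = 1/(1 + 120) = 0.0083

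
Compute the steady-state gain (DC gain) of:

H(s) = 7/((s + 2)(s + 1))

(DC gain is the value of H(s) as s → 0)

DC gain = H(0) = 7/(2 × 1) = 7/2 = 3.5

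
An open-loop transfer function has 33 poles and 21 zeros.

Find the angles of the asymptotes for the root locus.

n - m = 33 - 21 = 12. Angles: θk = (2k + 1)·180°/12 = 15°, 45°, 75°, 105°, 135°, 165°, 195°, 225°, 255°, 285°, 315°, 345°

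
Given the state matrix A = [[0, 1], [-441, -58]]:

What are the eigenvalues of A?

det(A - λI) = λ² - (-58)λ + 441 = (λ - (-9))(λ - (-49)). Eigenvalues: -9, -49.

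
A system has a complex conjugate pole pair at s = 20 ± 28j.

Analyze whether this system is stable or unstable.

Real part of poles is 20 (> 0, right half-plane). Unstable.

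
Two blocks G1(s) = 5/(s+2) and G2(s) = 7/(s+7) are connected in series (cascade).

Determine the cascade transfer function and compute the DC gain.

Series: multiply transfer functions. G_eq = 5/(s+2) × 7/(s+7) = 35/((s+2)(s+7)). DC gain = 35/(2×7) = 2.5.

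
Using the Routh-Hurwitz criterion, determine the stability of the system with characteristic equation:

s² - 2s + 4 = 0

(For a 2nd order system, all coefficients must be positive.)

Coefficients: 1, -2, 4. b=-2 not positive, so system is unstable.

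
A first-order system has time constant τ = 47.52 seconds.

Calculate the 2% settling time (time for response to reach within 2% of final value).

For first-order system, 2% settling time ≈ 4τ = 4 × 47.52 = 190.08 s.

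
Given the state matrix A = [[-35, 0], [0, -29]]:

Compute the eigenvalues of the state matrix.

For diagonal matrix, eigenvalues are diagonal entries: λ₁ = -35, λ₂ = -29.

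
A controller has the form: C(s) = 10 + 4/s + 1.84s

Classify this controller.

This is a Proportional-Integral-Derivative (PID) controller.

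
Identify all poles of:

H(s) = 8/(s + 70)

Pole is where denominator = 0: s + 70 = 0, so s = -70.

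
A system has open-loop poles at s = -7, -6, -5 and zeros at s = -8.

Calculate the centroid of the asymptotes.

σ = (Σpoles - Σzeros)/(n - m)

σ = (Σpoles - Σzeros)/(n - m) = (-18 - (-8))/(3 - 1) = -10/2 = -5.0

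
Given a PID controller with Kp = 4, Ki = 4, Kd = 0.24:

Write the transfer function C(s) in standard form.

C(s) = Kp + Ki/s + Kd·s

Substituting values: C(s) = 4 + 4/s + 0.24s = (0.24s² + 4s + 4)/s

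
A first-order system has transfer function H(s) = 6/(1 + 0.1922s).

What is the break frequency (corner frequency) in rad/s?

Corner frequency = 1/τ = 1/0.1922 = 5.203 rad/s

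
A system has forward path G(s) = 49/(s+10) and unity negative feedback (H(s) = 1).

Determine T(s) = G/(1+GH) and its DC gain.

T(s) = G/(1+GH) = [49/(s+10)] / [1 + 49/(s+10)] = 49/(s+10+49) = 49/(s+59). DC gain = 49/59 = 0.8305.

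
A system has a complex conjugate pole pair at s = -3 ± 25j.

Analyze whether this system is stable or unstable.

Real part of poles is -3 (< 0, left half-plane). Stable.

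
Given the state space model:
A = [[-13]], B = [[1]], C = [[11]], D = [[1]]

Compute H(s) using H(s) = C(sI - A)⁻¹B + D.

(sI - A)⁻¹ = 1/(s + 13). H(s) = 11×1/(s + 13) + 1 = (s + 24)/(s + 13).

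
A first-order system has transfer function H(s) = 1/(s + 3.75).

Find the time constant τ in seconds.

For H(s) = 1/(s + 1/τ), the pole is at -1/τ = -3.75, so τ = 1/3.75 = 0.2667 s.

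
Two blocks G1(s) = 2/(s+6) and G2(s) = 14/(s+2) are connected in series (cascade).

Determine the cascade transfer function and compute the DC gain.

Series: multiply transfer functions. G_eq = 2/(s+6) × 14/(s+2) = 28/((s+6)(s+2)). DC gain = 28/(6×2) = 2.3333.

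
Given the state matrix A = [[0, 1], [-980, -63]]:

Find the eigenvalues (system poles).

det(A - λI) = λ² - (-63)λ + 980 = (λ - (-35))(λ - (-28)). Eigenvalues: -35, -28.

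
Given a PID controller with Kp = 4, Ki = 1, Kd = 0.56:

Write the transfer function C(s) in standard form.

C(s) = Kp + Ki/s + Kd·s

Substituting values: C(s) = 4 + 1/s + 0.56s = (0.56s² + 4s + 1)/s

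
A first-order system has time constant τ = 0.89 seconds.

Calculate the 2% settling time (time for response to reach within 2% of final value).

For first-order system, 2% settling time ≈ 4τ = 4 × 0.89 = 3.56 s.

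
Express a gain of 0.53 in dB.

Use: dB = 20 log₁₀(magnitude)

dB = 20 log₁₀(0.53) = -5.5 dB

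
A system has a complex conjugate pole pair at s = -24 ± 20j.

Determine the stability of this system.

Real part of poles is -24 (< 0, left half-plane). Stable.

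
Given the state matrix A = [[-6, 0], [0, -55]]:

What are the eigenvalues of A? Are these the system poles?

For diagonal matrix, eigenvalues are diagonal entries: λ₁ = -6, λ₂ = -55. Eigenvalues of A = system poles.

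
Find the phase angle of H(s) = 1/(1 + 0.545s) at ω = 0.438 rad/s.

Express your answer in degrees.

Phase = -arctan(ωτ) = -arctan(0.438 × 0.545) = -13.4°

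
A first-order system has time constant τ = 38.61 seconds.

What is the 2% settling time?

For first-order system, 2% settling time ≈ 4τ = 4 × 38.61 = 154.44 s.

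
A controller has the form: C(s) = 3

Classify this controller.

This is a Proportional (P) controller.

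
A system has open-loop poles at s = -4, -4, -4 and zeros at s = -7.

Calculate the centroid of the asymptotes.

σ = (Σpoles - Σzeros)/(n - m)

σ = (Σpoles - Σzeros)/(n - m) = (-12 - (-7))/(3 - 1) = -5/2 = -2.5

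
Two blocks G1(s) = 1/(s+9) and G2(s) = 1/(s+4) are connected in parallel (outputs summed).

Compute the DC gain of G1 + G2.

Parallel: G_eq = G1 + G2. DC gain = G1(0) + G2(0) = 1/9 + 1/4 = 0.1111 + 0.25 = 0.3611.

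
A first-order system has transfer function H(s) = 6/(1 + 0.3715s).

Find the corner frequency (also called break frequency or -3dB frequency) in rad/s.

Corner frequency = 1/τ = 1/0.3715 = 2.692 rad/s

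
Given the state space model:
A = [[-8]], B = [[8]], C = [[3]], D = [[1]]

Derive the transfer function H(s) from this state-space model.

(sI - A)⁻¹ = 1/(s + 8). H(s) = 3×8/(s + 8) + 1 = (s + 32)/(s + 8).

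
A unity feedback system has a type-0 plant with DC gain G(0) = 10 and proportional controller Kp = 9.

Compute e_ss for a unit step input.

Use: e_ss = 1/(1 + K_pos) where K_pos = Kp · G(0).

K_pos = Kp · G(0) = 9 × 10 = 90. e_ss = 1/(1 + 90) = 0.0110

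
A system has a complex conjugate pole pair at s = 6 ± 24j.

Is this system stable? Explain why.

Real part of poles is 6 (> 0, right half-plane). Unstable.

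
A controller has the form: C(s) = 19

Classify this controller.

This is a Proportional (P) controller.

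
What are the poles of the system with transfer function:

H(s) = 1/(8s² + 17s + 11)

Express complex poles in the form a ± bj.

Discriminant = 17² - 4×8×11 = 289 - 352 = -63 < 0, so the poles are a complex conjugate pair s = (-17 ± j√63)/(2×8). Real part = -17/(2×8) = -17/16 = -1.0625; imaginary part = ±√63/(2×8) ≈ 0.4961. Poles: s = -1.0625 ± 0.4961j.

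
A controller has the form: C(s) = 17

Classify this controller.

This is a Proportional (P) controller.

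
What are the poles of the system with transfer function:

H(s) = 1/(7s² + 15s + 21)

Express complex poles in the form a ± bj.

Discriminant = 15² - 4×7×21 = 225 - 588 = -363 < 0, so the poles are a complex conjugate pair s = (-15 ± j√363)/(2×7). Real part = -15/(2×7) = -15/14 ≈ -1.0714; imaginary part = ±√363/(2×7) ≈ 1.3609. Poles: s = -1.0714 ± 1.3609j.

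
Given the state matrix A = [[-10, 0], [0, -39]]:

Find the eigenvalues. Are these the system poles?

For diagonal matrix, eigenvalues are diagonal entries: λ₁ = -10, λ₂ = -39. Eigenvalues of A = system poles.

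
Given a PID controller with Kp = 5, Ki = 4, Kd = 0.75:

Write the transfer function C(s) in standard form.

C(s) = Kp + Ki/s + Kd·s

Substituting values: C(s) = 5 + 4/s + 0.75s = (0.75s² + 5s + 4)/s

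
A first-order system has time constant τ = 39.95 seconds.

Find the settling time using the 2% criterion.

For first-order system, 2% settling time ≈ 4τ = 4 × 39.95 = 159.8 s.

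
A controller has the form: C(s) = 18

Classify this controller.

This is a Proportional (P) controller.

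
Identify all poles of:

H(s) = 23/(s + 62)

Pole is where denominator = 0: s + 62 = 0, so s = -62.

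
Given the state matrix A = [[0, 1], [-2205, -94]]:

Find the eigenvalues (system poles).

det(A - λI) = λ² - (-94)λ + 2205 = (λ - (-49))(λ - (-45)). Eigenvalues: -49, -45.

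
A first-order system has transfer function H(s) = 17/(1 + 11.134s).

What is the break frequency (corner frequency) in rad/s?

Corner frequency = 1/τ = 1/11.134 = 0.09 rad/s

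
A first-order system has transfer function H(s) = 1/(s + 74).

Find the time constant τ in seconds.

For H(s) = 1/(s + 1/τ), the pole is at -1/τ = -74, so τ = 1/74 = 0.0135 s.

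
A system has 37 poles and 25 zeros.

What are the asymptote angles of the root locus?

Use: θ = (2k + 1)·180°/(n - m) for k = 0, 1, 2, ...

n - m = 37 - 25 = 12. Angles: θk = (2k + 1)·180°/12 = 15°, 45°, 75°, 105°, 135°, 165°, 195°, 225°, 255°, 285°, 315°, 345°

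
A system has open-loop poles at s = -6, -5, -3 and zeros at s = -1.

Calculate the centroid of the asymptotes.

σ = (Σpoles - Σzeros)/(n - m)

σ = (Σpoles - Σzeros)/(n - m) = (-14 - (-1))/(3 - 1) = -13/2 = -6.5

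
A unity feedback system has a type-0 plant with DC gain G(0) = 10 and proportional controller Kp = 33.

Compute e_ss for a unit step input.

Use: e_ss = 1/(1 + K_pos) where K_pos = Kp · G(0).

K_pos = Kp · G(0) = 33 × 10 = 330. e_ss = 1/(1 + 330) = 0.0030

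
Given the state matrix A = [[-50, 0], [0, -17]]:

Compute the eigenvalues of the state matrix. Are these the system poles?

For diagonal matrix, eigenvalues are diagonal entries: λ₁ = -50, λ₂ = -17. Eigenvalues of A = system poles.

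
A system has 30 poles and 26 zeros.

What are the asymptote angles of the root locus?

n - m = 30 - 26 = 4. Angles: θk = (2k + 1)·180°/4 = 45°, 135°, 225°, 315°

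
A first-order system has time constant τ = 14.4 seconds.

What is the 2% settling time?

For first-order system, 2% settling time ≈ 4τ = 4 × 14.4 = 57.6 s.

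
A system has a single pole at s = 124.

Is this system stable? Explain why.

Pole at s = 124 is in the right half-plane. Unstable.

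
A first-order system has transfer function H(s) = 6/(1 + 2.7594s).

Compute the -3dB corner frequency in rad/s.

Corner frequency = 1/τ = 1/2.7594 = 0.362 rad/s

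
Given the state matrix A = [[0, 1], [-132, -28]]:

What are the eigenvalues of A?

det(A - λI) = λ² - (-28)λ + 132 = (λ - (-6))(λ - (-22)). Eigenvalues: -6, -22.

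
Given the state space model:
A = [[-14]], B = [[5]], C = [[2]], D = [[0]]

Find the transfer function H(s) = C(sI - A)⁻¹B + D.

(sI - A)⁻¹ = 1/(s + 14). H(s) = 2 × 5/(s + 14) + 0 = 10/(s + 14).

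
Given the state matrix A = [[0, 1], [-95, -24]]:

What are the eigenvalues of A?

det(A - λI) = λ² - (-24)λ + 95 = (λ - (-5))(λ - (-19)). Eigenvalues: -5, -19.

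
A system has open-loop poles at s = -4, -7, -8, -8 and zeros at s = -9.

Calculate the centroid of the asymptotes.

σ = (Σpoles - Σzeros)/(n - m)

σ = (Σpoles - Σzeros)/(n - m) = (-27 - (-9))/(4 - 1) = -18/3 = -6.0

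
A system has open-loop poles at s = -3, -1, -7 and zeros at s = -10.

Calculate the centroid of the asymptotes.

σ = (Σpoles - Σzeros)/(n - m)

σ = (Σpoles - Σzeros)/(n - m) = (-11 - (-10))/(3 - 1) = -1/2 = -0.5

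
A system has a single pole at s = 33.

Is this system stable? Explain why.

Pole at s = 33 is in the right half-plane. Unstable.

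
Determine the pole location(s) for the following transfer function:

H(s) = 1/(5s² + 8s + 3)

Discriminant = 8² - 4×5×3 = 64 - 60 = 4 > 0, so two distinct real poles. Using quadratic formula: s = (-8 ± √4)/(2×5) = (-8 ± √4)/10, with √4 = 2. s₁ = -6/10 = -0.6, s₂ = -10/10 = -1. Poles: s₁ = -0.6, s₂ = -1.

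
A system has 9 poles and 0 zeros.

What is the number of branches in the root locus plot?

Root locus has n branches where n = number of poles = 9.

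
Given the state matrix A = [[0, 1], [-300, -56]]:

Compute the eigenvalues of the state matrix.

det(A - λI) = λ² - (-56)λ + 300 = (λ - (-6))(λ - (-50)). Eigenvalues: -6, -50.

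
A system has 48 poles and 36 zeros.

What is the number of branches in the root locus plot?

Root locus has n branches where n = number of poles = 48.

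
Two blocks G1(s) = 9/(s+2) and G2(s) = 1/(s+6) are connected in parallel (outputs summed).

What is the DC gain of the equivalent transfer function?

Parallel: G_eq = G1 + G2. DC gain = G1(0) + G2(0) = 9/2 + 1/6 = 4.5 + 0.1667 = 4.6667.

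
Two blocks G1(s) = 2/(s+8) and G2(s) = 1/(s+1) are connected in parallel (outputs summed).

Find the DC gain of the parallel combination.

Parallel: G_eq = G1 + G2. DC gain = G1(0) + G2(0) = 2/8 + 1/1 = 0.25 + 1 = 1.25.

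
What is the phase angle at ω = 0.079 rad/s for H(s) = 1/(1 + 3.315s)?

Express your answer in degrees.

Phase = -arctan(ωτ) = -arctan(0.079 × 3.315) = -14.7°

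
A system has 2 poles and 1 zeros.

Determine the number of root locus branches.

Root locus has n branches where n = number of poles = 2.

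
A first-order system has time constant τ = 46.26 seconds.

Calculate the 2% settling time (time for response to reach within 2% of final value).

For first-order system, 2% settling time ≈ 4τ = 4 × 46.26 = 185.04 s.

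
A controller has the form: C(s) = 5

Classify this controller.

This is a Proportional (P) controller.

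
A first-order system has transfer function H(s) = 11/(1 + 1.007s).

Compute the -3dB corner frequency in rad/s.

Corner frequency = 1/τ = 1/1.007 = 0.993 rad/s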